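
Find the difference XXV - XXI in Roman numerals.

XXV = 25
XXI = 21
25 - 21 = 4

IV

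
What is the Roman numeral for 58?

Convert 58 to Roman numerals:
  58 contains 1×50 (L)
  8 contains 1×5 (V)
  3 contains 3×1 (III)

LVIII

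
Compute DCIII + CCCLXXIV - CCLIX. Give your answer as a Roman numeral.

DCIII = 603, CCCLXXIV = 374, CCLIX = 259
603 + 374 = 977
977 - 259 = 718

DCCXVIII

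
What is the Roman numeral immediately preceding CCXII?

CCXII = 212; previous is 211

CCXI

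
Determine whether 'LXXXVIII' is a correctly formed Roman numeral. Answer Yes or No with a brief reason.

'LXXXVIII': Check the rules: uses only the symbols I, V, X, L, C, D, M; no symbol is repeated more than three times in a row; V, L and D each appear at most once; no smaller symbol precedes a larger one (values never increase from left to right). Value: L (50) + X (10) + X (10) + X (10) + V (5) + I (1) + I (1) + I (1) = 88. So it is a valid standard Roman numeral.

Yes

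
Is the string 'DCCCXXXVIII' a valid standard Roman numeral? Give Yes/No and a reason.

'DCCCXXXVIII': Check the rules: uses only the symbols I, V, X, L, C, D, M; no symbol is repeated more than three times in a row; V, L and D each appear at most once; no smaller symbol precedes a larger one (values never increase from left to right). Value: D (500) + C (100) + C (100) + C (100) + X (10) + X (10) + X (10) + V (5) + I (1) + I (1) + I (1) = 838. So it is a valid standard Roman numeral.

Yes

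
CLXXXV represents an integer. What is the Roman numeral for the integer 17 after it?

CLXXXV = 185
185 + 17 = 202

CCII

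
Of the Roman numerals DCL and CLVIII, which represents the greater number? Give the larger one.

DCL = 650
CLVIII = 158
650 is larger

DCL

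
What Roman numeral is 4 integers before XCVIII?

XCVIII = 98
98 - 4 = 94

XCIV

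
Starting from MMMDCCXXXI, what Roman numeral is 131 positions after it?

MMMDCCXXXI = 3731
3731 + 131 = 3862

MMMDCCCLXII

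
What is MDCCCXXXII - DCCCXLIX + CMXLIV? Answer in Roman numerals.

MDCCCXXXII = 1832, DCCCXLIX = 849, CMXLIV = 944
1832 - 849 = 983
983 + 944 = 1927

MCMXXVII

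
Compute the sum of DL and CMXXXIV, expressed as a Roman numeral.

DL = 550
CMXXXIV = 934
550 + 934 = 1484

MCDLXXXIV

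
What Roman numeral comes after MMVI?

MMVI = 2006, so the next integer is 2006 + 1 = 2007

MMVII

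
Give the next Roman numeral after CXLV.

CXLV = 145; next is 146

CXLVI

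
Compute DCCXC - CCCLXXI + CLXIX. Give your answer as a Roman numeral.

DCCXC = 790, CCCLXXI = 371, CLXIX = 169
790 - 371 = 419
419 + 169 = 588

DLXXXVIII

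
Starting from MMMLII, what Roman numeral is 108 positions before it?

MMMLII = 3052
3052 - 108 = 2944

MMCMXLIV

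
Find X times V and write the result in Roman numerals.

X = 10
V = 5
10 × 5 = 50

L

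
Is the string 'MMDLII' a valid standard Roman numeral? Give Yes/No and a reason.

'MMDLII': Check the rules: uses only the symbols I, V, X, L, C, D, M; no symbol is repeated more than three times in a row; V, L and D each appear at most once; no smaller symbol precedes a larger one (values never increase from left to right). Value: M (1000) + M (1000) + D (500) + L (50) + I (1) + I (1) = 2552. So it is a valid standard Roman numeral.

Yes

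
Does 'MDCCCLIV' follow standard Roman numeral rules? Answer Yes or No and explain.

'MDCCCLIV': Check the rules: uses only the symbols I, V, X, L, C, D, M; no symbol is repeated more than three times in a row; V, L and D each appear at most once; the only place a smaller symbol precedes a larger one is the allowed subtractive pair IV, the symbol right after such a pair (if any) is smaller than the pair's first symbol, and otherwise the values never increase from left to right. Value: M (1000) + D (500) + C (100) + C (100) + C (100) + L (50) + IV (4) = 1854. So it is a valid standard Roman numeral.

Yes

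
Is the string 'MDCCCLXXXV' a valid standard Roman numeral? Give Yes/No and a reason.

'MDCCCLXXXV': Check the rules: uses only the symbols I, V, X, L, C, D, M; no symbol is repeated more than three times in a row; V, L and D each appear at most once; no smaller symbol precedes a larger one (values never increase from left to right). Value: M (1000) + D (500) + C (100) + C (100) + C (100) + L (50) + X (10) + X (10) + X (10) + V (5) = 1885. So it is a valid standard Roman numeral.

Yes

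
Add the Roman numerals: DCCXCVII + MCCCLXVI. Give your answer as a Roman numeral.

DCCXCVII = 797
MCCCLXVI = 1366
797 + 1366 = 2163

MMCLXIII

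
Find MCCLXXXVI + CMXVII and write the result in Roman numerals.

MCCLXXXVI = 1286
CMXVII = 917
1286 + 917 = 2203

MMCCIII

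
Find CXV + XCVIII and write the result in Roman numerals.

CXV = 115
XCVIII = 98
115 + 98 = 213

CCXIII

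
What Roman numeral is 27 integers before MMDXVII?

MMDXVII = 2517
2517 - 27 = 2490

MMCDXC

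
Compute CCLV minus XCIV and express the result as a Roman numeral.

CCLV = 255
XCIV = 94
255 - 94 = 161

CLXI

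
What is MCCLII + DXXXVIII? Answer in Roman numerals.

MCCLII = 1252
DXXXVIII = 538
1252 + 538 = 1790

MDCCXC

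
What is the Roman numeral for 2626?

Convert 2626 to Roman numerals:
  2626 contains 2×1000 (MM)
  626 contains 1×500 (D)
  126 contains 1×100 (C)
  26 contains 2×10 (XX)
  6 contains 1×5 (V)
  1 contains 1×1 (I)

MMDCXXVI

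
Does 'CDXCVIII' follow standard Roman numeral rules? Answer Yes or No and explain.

'CDXCVIII': Check the rules: uses only the symbols I, V, X, L, C, D, M; no symbol is repeated more than three times in a row; V, L and D each appear at most once; the only places a smaller symbol precedes a larger one are the allowed subtractive pairs CD, XC, the symbol right after such a pair (if any) is smaller than the pair's first symbol, and otherwise the values never increase from left to right. Value: CD (400) + XC (90) + V (5) + I (1) + I (1) + I (1) = 498. So it is a valid standard Roman numeral.

Yes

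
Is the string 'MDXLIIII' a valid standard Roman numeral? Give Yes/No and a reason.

'MDXLIIII': More than 3 consecutive I's

No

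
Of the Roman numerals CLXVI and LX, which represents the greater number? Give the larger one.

CLXVI = 166
LX = 60
166 is larger

CLXVI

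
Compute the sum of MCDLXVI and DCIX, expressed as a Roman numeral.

MCDLXVI = 1466
DCIX = 609
1466 + 609 = 2075

MMLXXV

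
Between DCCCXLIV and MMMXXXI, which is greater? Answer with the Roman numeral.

DCCCXLIV = 844
MMMXXXI = 3031
3031 is larger

MMMXXXI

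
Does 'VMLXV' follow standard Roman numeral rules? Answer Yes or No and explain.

'VMLXV': V should not appear more than once

No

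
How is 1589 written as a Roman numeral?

Convert 1589 to Roman numerals:
  1589 contains 1×1000 (M)
  589 contains 1×500 (D)
  89 contains 1×50 (L)
  39 contains 3×10 (XXX)
  9 contains 1×9 (IX)

MDLXXXIX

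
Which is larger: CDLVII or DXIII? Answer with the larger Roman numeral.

CDLVII = 457
DXIII = 513
513 is larger

DXIII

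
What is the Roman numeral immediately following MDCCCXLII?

MDCCCXLII = 1842; next is 1843

MDCCCXLIII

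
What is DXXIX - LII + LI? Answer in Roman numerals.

DXXIX = 529, LII = 52, LI = 51
529 - 52 = 477
477 + 51 = 528

DXXVIII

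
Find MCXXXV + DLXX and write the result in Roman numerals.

MCXXXV = 1135
DLXX = 570
1135 + 570 = 1705

MDCCV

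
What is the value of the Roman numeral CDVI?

CDVI: CD=400, V=5, I=1
400 + 5 + 1 = 406

406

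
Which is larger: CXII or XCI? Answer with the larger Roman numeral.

CXII = 112
XCI = 91
112 is larger

CXII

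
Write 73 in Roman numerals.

Convert 73 to Roman numerals:
  73 contains 1×50 (L)
  23 contains 2×10 (XX)
  3 contains 3×1 (III)

LXXIII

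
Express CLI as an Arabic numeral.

CLI: C=100, L=50, I=1
100 + 50 + 1 = 151

151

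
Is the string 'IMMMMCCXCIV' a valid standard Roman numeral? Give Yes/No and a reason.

'IMMMMCCXCIV': More than 3 consecutive M's

No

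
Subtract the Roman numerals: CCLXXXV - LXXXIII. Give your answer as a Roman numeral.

CCLXXXV = 285
LXXXIII = 83
285 - 83 = 202

CCII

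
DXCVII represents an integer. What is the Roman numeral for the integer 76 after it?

DXCVII = 597
597 + 76 = 673

DCLXXIII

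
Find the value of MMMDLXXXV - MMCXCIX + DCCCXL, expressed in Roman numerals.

MMMDLXXXV = 3585, MMCXCIX = 2199, DCCCXL = 840
3585 - 2199 = 1386
1386 + 840 = 2226

MMCCXXVI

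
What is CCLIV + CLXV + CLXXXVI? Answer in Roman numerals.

CCLIV = 254, CLXV = 165, CLXXXVI = 186
254 + 165 = 419
419 + 186 = 605

DCV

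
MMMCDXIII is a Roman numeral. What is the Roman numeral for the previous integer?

MMMCDXIII = 3413; previous is 3412

MMMCDXII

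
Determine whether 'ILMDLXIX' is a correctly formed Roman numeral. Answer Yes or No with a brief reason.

'ILMDLXIX': L should not appear more than once

No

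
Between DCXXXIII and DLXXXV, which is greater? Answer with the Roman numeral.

DCXXXIII = 633
DLXXXV = 585
633 is larger

DCXXXIII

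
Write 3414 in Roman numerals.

Convert 3414 to Roman numerals:
  3414 contains 3×1000 (MMM)
  414 contains 1×400 (CD)
  14 contains 1×10 (X)
  4 contains 1×4 (IV)

MMMCDXIV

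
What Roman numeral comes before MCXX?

MCXX = 1120, so the previous integer is 1120 - 1 = 1119

MCXIX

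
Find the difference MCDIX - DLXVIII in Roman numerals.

MCDIX = 1409
DLXVIII = 568
1409 - 568 = 841

DCCCXLI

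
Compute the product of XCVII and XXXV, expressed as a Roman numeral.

XCVII = 97
XXXV = 35
97 × 35 = 3395

MMMCCCXCV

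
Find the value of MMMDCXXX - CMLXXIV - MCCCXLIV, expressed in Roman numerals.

MMMDCXXX = 3630, CMLXXIV = 974, MCCCXLIV = 1344
3630 - 974 = 2656
2656 - 1344 = 1312

MCCCXII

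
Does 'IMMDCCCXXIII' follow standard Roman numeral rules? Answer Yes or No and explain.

'IMMDCCCXXIII': Invalid subtractive combination: IM

No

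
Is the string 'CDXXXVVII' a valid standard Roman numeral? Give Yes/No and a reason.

'CDXXXVVII': V should not appear more than once

No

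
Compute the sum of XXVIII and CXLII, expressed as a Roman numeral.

XXVIII = 28
CXLII = 142
28 + 142 = 170

CLXX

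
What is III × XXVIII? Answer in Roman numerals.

III = 3
XXVIII = 28
3 × 28 = 84

LXXXIV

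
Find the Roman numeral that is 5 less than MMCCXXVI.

MMCCXXVI = 2226
2226 - 5 = 2221

MMCCXXI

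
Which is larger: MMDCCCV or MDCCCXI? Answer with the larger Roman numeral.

MMDCCCV = 2805
MDCCCXI = 1811
2805 is larger

MMDCCCV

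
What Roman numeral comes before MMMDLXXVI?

MMMDLXXVI = 3576, so the previous integer is 3576 - 1 = 3575

MMMDLXXV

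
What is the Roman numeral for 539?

Convert 539 to Roman numerals:
  539 contains 1×500 (D)
  39 contains 3×10 (XXX)
  9 contains 1×9 (IX)

DXXXIX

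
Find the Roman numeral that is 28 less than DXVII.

DXVII = 517
517 - 28 = 489

CDLXXXIX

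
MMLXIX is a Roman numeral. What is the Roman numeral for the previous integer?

MMLXIX = 2069, so the previous integer is 2069 - 1 = 2068

MMLXVIII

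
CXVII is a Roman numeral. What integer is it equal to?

CXVII: C=100, X=10, V=5, I=1, I=1
100 + 10 + 5 + 1 + 1 = 117

117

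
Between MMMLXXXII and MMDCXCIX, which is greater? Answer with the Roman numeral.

MMMLXXXII = 3082
MMDCXCIX = 2699
3082 is larger

MMMLXXXII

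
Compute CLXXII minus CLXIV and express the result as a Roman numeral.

CLXXII = 172
CLXIV = 164
172 - 164 = 8

VIII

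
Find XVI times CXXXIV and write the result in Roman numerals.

XVI = 16
CXXXIV = 134
16 × 134 = 2144

MMCXLIV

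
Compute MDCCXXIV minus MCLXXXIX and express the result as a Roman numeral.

MDCCXXIV = 1724
MCLXXXIX = 1189
1724 - 1189 = 535

DXXXV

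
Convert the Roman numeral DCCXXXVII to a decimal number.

DCCXXXVII: D=500, C=100, C=100, X=10, X=10, X=10, V=5, I=1, I=1
500 + 100 + 100 + 10 + 10 + 10 + 5 + 1 + 1 = 737

737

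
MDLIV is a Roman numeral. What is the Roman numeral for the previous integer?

MDLIV = 1554, so the previous integer is 1554 - 1 = 1553

MDLIII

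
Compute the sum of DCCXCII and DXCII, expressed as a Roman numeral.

DCCXCII = 792
DXCII = 592
792 + 592 = 1384

MCCCLXXXIV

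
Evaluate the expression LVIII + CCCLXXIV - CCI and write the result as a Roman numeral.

LVIII = 58, CCCLXXIV = 374, CCI = 201
58 + 374 = 432
432 - 201 = 231

CCXXXI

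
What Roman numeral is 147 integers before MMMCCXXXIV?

MMMCCXXXIV = 3234
3234 - 147 = 3087

MMMLXXXVII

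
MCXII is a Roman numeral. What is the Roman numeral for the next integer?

MCXII = 1112, so the next integer is 1112 + 1 = 1113

MCXIII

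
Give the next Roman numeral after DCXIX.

DCXIX = 619; next is 620

DCXX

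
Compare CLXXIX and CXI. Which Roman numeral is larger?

CLXXIX = 179
CXI = 111
179 is larger

CLXXIX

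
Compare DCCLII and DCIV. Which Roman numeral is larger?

DCCLII = 752
DCIV = 604
752 is larger

DCCLII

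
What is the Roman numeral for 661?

Convert 661 to Roman numerals:
  661 contains 1×500 (D)
  161 contains 1×100 (C)
  61 contains 1×50 (L)
  11 contains 1×10 (X)
  1 contains 1×1 (I)

DCLXI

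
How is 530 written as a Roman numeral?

Convert 530 to Roman numerals:
  530 contains 1×500 (D)
  30 contains 3×10 (XXX)

DXXX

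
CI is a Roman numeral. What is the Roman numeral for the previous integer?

CI = 101; previous is 100

C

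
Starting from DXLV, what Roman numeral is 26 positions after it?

DXLV = 545
545 + 26 = 571

DLXXI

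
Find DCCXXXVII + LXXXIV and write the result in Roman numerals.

DCCXXXVII = 737
LXXXIV = 84
737 + 84 = 821

DCCCXXI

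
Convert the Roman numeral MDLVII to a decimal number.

MDLVII: M=1000, D=500, L=50, V=5, I=1, I=1
1000 + 500 + 50 + 5 + 1 + 1 = 1557

1557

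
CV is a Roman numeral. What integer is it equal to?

CV: C=100, V=5
100 + 5 = 105

105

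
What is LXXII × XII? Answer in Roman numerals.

LXXII = 72
XII = 12
72 × 12 = 864

DCCCLXIV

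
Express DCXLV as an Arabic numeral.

DCXLV: D=500, C=100, XL=40, V=5
500 + 100 + 40 + 5 = 645

645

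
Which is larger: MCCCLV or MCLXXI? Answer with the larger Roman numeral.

MCCCLV = 1355
MCLXXI = 1171
1355 is larger

MCCCLV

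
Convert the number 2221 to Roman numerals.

Convert 2221 to Roman numerals:
  2221 contains 2×1000 (MM)
  221 contains 2×100 (CC)
  21 contains 2×10 (XX)
  1 contains 1×1 (I)

MMCCXXI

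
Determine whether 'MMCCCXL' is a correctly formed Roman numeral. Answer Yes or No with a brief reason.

'MMCCCXL': Check the rules: uses only the symbols I, V, X, L, C, D, M; no symbol is repeated more than three times in a row; V, L and D each appear at most once; the only place a smaller symbol precedes a larger one is the allowed subtractive pair XL, the symbol right after such a pair (if any) is smaller than the pair's first symbol, and otherwise the values never increase from left to right. Value: M (1000) + M (1000) + C (100) + C (100) + C (100) + XL (40) = 2340. So it is a valid standard Roman numeral.

Yes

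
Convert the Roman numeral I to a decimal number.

I: I=1

1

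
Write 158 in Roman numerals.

Convert 158 to Roman numerals:
  158 contains 1×100 (C)
  58 contains 1×50 (L)
  8 contains 1×5 (V)
  3 contains 3×1 (III)

CLVIII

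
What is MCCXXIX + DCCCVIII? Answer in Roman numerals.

MCCXXIX = 1229
DCCCVIII = 808
1229 + 808 = 2037

MMXXXVII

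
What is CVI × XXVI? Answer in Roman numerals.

CVI = 106
XXVI = 26
106 × 26 = 2756

MMDCCLVI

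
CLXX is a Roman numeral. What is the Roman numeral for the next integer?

CLXX = 170, so the next integer is 170 + 1 = 171

CLXXI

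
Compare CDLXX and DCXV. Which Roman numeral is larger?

CDLXX = 470
DCXV = 615
615 is larger

DCXV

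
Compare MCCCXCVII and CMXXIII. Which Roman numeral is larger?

MCCCXCVII = 1397
CMXXIII = 923
1397 is larger

MCCCXCVII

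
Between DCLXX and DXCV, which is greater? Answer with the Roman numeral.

DCLXX = 670
DXCV = 595
670 is larger

DCLXX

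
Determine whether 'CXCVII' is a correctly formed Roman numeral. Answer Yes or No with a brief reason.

'CXCVII': Check the rules: uses only the symbols I, V, X, L, C, D, M; no symbol is repeated more than three times in a row; V, L and D each appear at most once; the only place a smaller symbol precedes a larger one is the allowed subtractive pair XC, the symbol right after such a pair (if any) is smaller than the pair's first symbol, and otherwise the values never increase from left to right. Value: C (100) + XC (90) + V (5) + I (1) + I (1) = 197. So it is a valid standard Roman numeral.

Yes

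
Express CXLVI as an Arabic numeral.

CXLVI: C=100, XL=40, V=5, I=1
100 + 40 + 5 + 1 = 146

146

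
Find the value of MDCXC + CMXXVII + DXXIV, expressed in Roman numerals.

MDCXC = 1690, CMXXVII = 927, DXXIV = 524
1690 + 927 = 2617
2617 + 524 = 3141

MMMCXLI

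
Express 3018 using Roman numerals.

Convert 3018 to Roman numerals:
  3018 contains 3×1000 (MMM)
  18 contains 1×10 (X)
  8 contains 1×5 (V)
  3 contains 3×1 (III)

MMMXVIII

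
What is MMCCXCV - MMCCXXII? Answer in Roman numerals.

MMCCXCV = 2295
MMCCXXII = 2222
2295 - 2222 = 73

LXXIII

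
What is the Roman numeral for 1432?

Convert 1432 to Roman numerals:
  1432 contains 1×1000 (M)
  432 contains 1×400 (CD)
  32 contains 3×10 (XXX)
  2 contains 2×1 (II)

MCDXXXII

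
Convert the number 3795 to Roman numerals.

Convert 3795 to Roman numerals:
  3795 contains 3×1000 (MMM)
  795 contains 1×500 (D)
  295 contains 2×100 (CC)
  95 contains 1×90 (XC)
  5 contains 1×5 (V)

MMMDCCXCV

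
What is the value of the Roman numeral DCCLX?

DCCLX: D=500, C=100, C=100, L=50, X=10
500 + 100 + 100 + 50 + 10 = 760

760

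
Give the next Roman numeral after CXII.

CXII = 112; next is 113

CXIII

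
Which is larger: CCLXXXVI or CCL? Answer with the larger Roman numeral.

CCLXXXVI = 286
CCL = 250
286 is larger

CCLXXXVI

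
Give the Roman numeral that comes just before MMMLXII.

MMMLXII = 3062; previous is 3061

MMMLXI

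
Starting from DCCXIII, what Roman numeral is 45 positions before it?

DCCXIII = 713
713 - 45 = 668

DCLXVIII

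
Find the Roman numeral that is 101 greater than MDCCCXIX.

MDCCCXIX = 1819
1819 + 101 = 1920

MCMXX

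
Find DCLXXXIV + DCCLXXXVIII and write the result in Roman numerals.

DCLXXXIV = 684
DCCLXXXVIII = 788
684 + 788 = 1472

MCDLXXII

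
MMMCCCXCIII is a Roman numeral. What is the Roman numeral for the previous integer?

MMMCCCXCIII = 3393, so the previous integer is 3393 - 1 = 3392

MMMCCCXCII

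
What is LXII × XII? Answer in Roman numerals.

LXII = 62
XII = 12
62 × 12 = 744

DCCXLIV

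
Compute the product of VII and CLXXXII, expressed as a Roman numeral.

VII = 7
CLXXXII = 182
7 × 182 = 1274

MCCLXXIV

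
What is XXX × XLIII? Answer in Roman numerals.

XXX = 30
XLIII = 43
30 × 43 = 1290

MCCXC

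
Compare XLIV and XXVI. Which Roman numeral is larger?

XLIV = 44
XXVI = 26
44 is larger

XLIV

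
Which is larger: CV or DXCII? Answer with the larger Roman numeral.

CV = 105
DXCII = 592
592 is larger

DXCII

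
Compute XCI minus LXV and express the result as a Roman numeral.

XCI = 91
LXV = 65
91 - 65 = 26

XXVI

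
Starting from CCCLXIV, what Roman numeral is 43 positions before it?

CCCLXIV = 364
364 - 43 = 321

CCCXXI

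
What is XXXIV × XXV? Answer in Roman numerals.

XXXIV = 34
XXV = 25
34 × 25 = 850

DCCCL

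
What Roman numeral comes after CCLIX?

CCLIX = 259; next is 260

CCLX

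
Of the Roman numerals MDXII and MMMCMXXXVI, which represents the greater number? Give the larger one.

MDXII = 1512
MMMCMXXXVI = 3936
3936 is larger

MMMCMXXXVI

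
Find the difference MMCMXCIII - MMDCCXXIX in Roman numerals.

MMCMXCIII = 2993
MMDCCXXIX = 2729
2993 - 2729 = 264

CCLXIV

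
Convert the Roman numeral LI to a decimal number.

LI: L=50, I=1
50 + 1 = 51

51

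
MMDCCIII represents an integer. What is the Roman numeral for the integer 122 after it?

MMDCCIII = 2703
2703 + 122 = 2825

MMDCCCXXV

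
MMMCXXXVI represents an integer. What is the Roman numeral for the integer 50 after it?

MMMCXXXVI = 3136
3136 + 50 = 3186

MMMCLXXXVI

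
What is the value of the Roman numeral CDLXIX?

CDLXIX: CD=400, L=50, X=10, IX=9
400 + 50 + 10 + 9 = 469

469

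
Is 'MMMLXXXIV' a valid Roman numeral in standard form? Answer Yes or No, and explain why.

'MMMLXXXIV': Check the rules: uses only the symbols I, V, X, L, C, D, M; no symbol is repeated more than three times in a row; V, L and D each appear at most once; the only place a smaller symbol precedes a larger one is the allowed subtractive pair IV, the symbol right after such a pair (if any) is smaller than the pair's first symbol, and otherwise the values never increase from left to right. Value: M (1000) + M (1000) + M (1000) + L (50) + X (10) + X (10) + X (10) + IV (4) = 3084. So it is a valid standard Roman numeral.

Yes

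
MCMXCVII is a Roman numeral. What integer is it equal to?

MCMXCVII: M=1000, CM=900, XC=90, V=5, I=1, I=1
1000 + 900 + 90 + 5 + 1 + 1 = 1997

1997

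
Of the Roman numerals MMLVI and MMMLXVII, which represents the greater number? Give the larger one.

MMLVI = 2056
MMMLXVII = 3067
3067 is larger

MMMLXVII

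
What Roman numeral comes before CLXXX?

CLXXX = 180; previous is 179

CLXXIX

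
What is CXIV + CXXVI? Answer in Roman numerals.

CXIV = 114
CXXVI = 126
114 + 126 = 240

CCXL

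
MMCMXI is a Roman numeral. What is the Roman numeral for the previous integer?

MMCMXI = 2911, so the previous integer is 2911 - 1 = 2910

MMCMX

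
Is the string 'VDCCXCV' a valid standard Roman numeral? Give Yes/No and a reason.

'VDCCXCV': V should not appear more than once

No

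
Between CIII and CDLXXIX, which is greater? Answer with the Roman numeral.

CIII = 103
CDLXXIX = 479
479 is larger

CDLXXIX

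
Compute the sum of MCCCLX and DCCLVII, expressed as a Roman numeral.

MCCCLX = 1360
DCCLVII = 757
1360 + 757 = 2117

MMCXVII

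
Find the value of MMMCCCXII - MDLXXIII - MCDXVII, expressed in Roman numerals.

MMMCCCXII = 3312, MDLXXIII = 1573, MCDXVII = 1417
3312 - 1573 = 1739
1739 - 1417 = 322

CCCXXII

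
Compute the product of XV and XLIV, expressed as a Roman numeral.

XV = 15
XLIV = 44
15 × 44 = 660

DCLX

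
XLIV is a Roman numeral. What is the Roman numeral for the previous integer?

XLIV = 44; previous is 43

XLIII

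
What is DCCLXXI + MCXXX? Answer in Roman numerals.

DCCLXXI = 771
MCXXX = 1130
771 + 1130 = 1901

MCMI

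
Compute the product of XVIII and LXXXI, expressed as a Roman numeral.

XVIII = 18
LXXXI = 81
18 × 81 = 1458

MCDLVIII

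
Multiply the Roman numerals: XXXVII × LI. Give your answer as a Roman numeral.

XXXVII = 37
LI = 51
37 × 51 = 1887

MDCCCLXXXVII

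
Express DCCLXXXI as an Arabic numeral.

DCCLXXXI: D=500, C=100, C=100, L=50, X=10, X=10, X=10, I=1
500 + 100 + 100 + 50 + 10 + 10 + 10 + 1 = 781

781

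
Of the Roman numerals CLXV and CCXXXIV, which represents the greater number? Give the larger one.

CLXV = 165
CCXXXIV = 234
234 is larger

CCXXXIV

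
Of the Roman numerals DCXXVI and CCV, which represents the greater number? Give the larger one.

DCXXVI = 626
CCV = 205
626 is larger

DCXXVI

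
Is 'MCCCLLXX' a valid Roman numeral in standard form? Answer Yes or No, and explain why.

'MCCCLLXX': L should not appear more than once

No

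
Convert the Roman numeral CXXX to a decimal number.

CXXX: C=100, X=10, X=10, X=10
100 + 10 + 10 + 10 = 130

130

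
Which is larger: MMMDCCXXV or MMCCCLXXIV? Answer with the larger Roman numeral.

MMMDCCXXV = 3725
MMCCCLXXIV = 2374
3725 is larger

MMMDCCXXV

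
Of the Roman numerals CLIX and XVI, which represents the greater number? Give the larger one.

CLIX = 159
XVI = 16
159 is larger

CLIX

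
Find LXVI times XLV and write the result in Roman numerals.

LXVI = 66
XLV = 45
66 × 45 = 2970

MMCMLXX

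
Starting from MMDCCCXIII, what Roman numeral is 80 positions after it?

MMDCCCXIII = 2813
2813 + 80 = 2893

MMDCCCXCIII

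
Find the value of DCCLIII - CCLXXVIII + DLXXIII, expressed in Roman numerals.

DCCLIII = 753, CCLXXVIII = 278, DLXXIII = 573
753 - 278 = 475
475 + 573 = 1048

MXLVIII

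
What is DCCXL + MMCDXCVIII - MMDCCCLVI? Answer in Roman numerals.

DCCXL = 740, MMCDXCVIII = 2498, MMDCCCLVI = 2856
740 + 2498 = 3238
3238 - 2856 = 382

CCCLXXXII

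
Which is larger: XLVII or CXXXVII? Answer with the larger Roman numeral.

XLVII = 47
CXXXVII = 137
137 is larger

CXXXVII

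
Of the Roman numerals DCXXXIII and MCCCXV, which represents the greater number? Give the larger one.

DCXXXIII = 633
MCCCXV = 1315
1315 is larger

MCCCXV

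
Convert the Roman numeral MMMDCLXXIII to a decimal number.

MMMDCLXXIII: M=1000, M=1000, M=1000, D=500, C=100, L=50, X=10, X=10, I=1, I=1, I=1
1000 + 1000 + 1000 + 500 + 100 + 50 + 10 + 10 + 1 + 1 + 1 = 3673

3673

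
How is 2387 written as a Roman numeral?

Convert 2387 to Roman numerals:
  2387 contains 2×1000 (MM)
  387 contains 3×100 (CCC)
  87 contains 1×50 (L)
  37 contains 3×10 (XXX)
  7 contains 1×5 (V)
  2 contains 2×1 (II)

MMCCCLXXXVII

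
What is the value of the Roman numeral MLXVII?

MLXVII: M=1000, L=50, X=10, V=5, I=1, I=1
1000 + 50 + 10 + 5 + 1 + 1 = 1067

1067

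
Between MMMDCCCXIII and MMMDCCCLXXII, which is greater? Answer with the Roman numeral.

MMMDCCCXIII = 3813
MMMDCCCLXXII = 3872
3872 is larger

MMMDCCCLXXII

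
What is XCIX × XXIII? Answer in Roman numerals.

XCIX = 99
XXIII = 23
99 × 23 = 2277

MMCCLXXVII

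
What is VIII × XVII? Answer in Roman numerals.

VIII = 8
XVII = 17
8 × 17 = 136

CXXXVI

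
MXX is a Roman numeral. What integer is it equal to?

MXX: M=1000, X=10, X=10
1000 + 10 + 10 = 1020

1020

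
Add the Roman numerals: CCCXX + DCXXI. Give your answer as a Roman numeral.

CCCXX = 320
DCXXI = 621
320 + 621 = 941

CMXLI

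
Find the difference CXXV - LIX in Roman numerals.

CXXV = 125
LIX = 59
125 - 59 = 66

LXVI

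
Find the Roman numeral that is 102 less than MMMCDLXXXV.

MMMCDLXXXV = 3485
3485 - 102 = 3383

MMMCCCLXXXIII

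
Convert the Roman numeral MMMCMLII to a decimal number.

MMMCMLII: M=1000, M=1000, M=1000, CM=900, L=50, I=1, I=1
1000 + 1000 + 1000 + 900 + 50 + 1 + 1 = 3952

3952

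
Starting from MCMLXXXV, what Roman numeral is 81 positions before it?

MCMLXXXV = 1985
1985 - 81 = 1904

MCMIV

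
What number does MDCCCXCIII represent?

MDCCCXCIII: M=1000, D=500, C=100, C=100, C=100, XC=90, I=1, I=1, I=1
1000 + 500 + 100 + 100 + 100 + 90 + 1 + 1 + 1 = 1893

1893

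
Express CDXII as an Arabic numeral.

CDXII: CD=400, X=10, I=1, I=1
400 + 10 + 1 + 1 = 412

412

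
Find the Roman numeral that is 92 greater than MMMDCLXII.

MMMDCLXII = 3662
3662 + 92 = 3754

MMMDCCLIV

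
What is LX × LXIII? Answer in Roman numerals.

LX = 60
LXIII = 63
60 × 63 = 3780

MMMDCCLXXX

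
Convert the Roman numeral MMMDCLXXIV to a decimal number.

MMMDCLXXIV: M=1000, M=1000, M=1000, D=500, C=100, L=50, X=10, X=10, IV=4
1000 + 1000 + 1000 + 500 + 100 + 50 + 10 + 10 + 4 = 3674

3674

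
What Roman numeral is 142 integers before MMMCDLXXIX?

MMMCDLXXIX = 3479
3479 - 142 = 3337

MMMCCCXXXVII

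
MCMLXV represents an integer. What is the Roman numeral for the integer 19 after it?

MCMLXV = 1965
1965 + 19 = 1984

MCMLXXXIV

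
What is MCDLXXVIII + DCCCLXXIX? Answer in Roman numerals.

MCDLXXVIII = 1478
DCCCLXXIX = 879
1478 + 879 = 2357

MMCCCLVII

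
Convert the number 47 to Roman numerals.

Convert 47 to Roman numerals:
  47 contains 1×40 (XL)
  7 contains 1×5 (V)
  2 contains 2×1 (II)

XLVII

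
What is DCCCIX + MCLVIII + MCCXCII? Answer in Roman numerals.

DCCCIX = 809, MCLVIII = 1158, MCCXCII = 1292
809 + 1158 = 1967
1967 + 1292 = 3259

MMMCCLIX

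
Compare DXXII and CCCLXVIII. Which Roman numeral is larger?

DXXII = 522
CCCLXVIII = 368
522 is larger

DXXII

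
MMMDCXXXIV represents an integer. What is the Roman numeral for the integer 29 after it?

MMMDCXXXIV = 3634
3634 + 29 = 3663

MMMDCLXIII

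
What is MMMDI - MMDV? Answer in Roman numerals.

MMMDI = 3501
MMDV = 2505
3501 - 2505 = 996

CMXCVI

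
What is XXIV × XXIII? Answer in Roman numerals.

XXIV = 24
XXIII = 23
24 × 23 = 552

DLII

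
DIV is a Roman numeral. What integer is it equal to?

DIV: D=500, IV=4
500 + 4 = 504

504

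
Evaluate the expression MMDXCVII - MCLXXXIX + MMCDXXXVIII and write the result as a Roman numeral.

MMDXCVII = 2597, MCLXXXIX = 1189, MMCDXXXVIII = 2438
2597 - 1189 = 1408
1408 + 2438 = 3846

MMMDCCCXLVI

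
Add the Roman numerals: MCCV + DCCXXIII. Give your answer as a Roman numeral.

MCCV = 1205
DCCXXIII = 723
1205 + 723 = 1928

MCMXXVIII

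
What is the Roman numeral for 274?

Convert 274 to Roman numerals:
  274 contains 2×100 (CC)
  74 contains 1×50 (L)
  24 contains 2×10 (XX)
  4 contains 1×4 (IV)

CCLXXIV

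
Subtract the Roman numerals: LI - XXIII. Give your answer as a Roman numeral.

LI = 51
XXIII = 23
51 - 23 = 28

XXVIII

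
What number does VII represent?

VII: V=5, I=1, I=1
5 + 1 + 1 = 7

7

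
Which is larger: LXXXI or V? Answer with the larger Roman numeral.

LXXXI = 81
V = 5
81 is larger

LXXXI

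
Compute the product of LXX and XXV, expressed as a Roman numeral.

LXX = 70
XXV = 25
70 × 25 = 1750

MDCCL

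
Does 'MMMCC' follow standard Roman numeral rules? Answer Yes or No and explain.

'MMMCC': Check the rules: uses only the symbols I, V, X, L, C, D, M; no symbol is repeated more than three times in a row; V, L and D each appear at most once; no smaller symbol precedes a larger one (values never increase from left to right). Value: M (1000) + M (1000) + M (1000) + C (100) + C (100) = 3200. So it is a valid standard Roman numeral.

Yes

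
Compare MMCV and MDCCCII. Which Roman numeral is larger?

MMCV = 2105
MDCCCII = 1802
2105 is larger

MMCV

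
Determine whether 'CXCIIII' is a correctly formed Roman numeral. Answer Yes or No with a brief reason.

'CXCIIII': More than 3 consecutive I's

No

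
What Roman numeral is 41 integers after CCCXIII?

CCCXIII = 313
313 + 41 = 354

CCCLIV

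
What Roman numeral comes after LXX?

LXX = 70, so the next integer is 70 + 1 = 71

LXXI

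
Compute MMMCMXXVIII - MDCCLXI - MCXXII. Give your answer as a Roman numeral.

MMMCMXXVIII = 3928, MDCCLXI = 1761, MCXXII = 1122
3928 - 1761 = 2167
2167 - 1122 = 1045

MXLV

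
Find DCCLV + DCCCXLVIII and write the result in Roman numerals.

DCCLV = 755
DCCCXLVIII = 848
755 + 848 = 1603

MDCIII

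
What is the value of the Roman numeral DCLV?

DCLV: D=500, C=100, L=50, V=5
500 + 100 + 50 + 5 = 655

655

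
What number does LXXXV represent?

LXXXV: L=50, X=10, X=10, X=10, V=5
50 + 10 + 10 + 10 + 5 = 85

85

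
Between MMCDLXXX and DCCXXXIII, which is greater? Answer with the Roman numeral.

MMCDLXXX = 2480
DCCXXXIII = 733
2480 is larger

MMCDLXXX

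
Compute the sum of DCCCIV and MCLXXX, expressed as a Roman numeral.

DCCCIV = 804
MCLXXX = 1180
804 + 1180 = 1984

MCMLXXXIV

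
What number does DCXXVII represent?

DCXXVII: D=500, C=100, X=10, X=10, V=5, I=1, I=1
500 + 100 + 10 + 10 + 5 + 1 + 1 = 627

627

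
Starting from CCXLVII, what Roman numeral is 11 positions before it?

CCXLVII = 247
247 - 11 = 236

CCXXXVI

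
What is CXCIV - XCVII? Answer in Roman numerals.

CXCIV = 194
XCVII = 97
194 - 97 = 97

XCVII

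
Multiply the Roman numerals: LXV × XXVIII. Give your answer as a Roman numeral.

LXV = 65
XXVIII = 28
65 × 28 = 1820

MDCCCXX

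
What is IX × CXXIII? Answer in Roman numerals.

IX = 9
CXXIII = 123
9 × 123 = 1107

MCVII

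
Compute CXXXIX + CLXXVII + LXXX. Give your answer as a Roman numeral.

CXXXIX = 139, CLXXVII = 177, LXXX = 80
139 + 177 = 316
316 + 80 = 396

CCCXCVI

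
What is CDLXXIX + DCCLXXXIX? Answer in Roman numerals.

CDLXXIX = 479
DCCLXXXIX = 789
479 + 789 = 1268

MCCLXVIII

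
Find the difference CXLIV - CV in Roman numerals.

CXLIV = 144
CV = 105
144 - 105 = 39

XXXIX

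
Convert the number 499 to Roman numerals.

Convert 499 to Roman numerals:
  499 contains 1×400 (CD)
  99 contains 1×90 (XC)
  9 contains 1×9 (IX)

CDXCIX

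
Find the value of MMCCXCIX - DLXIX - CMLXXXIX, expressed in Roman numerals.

MMCCXCIX = 2299, DLXIX = 569, CMLXXXIX = 989
2299 - 569 = 1730
1730 - 989 = 741

DCCXLI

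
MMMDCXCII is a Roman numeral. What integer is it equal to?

MMMDCXCII: M=1000, M=1000, M=1000, D=500, C=100, XC=90, I=1, I=1
1000 + 1000 + 1000 + 500 + 100 + 90 + 1 + 1 = 3692

3692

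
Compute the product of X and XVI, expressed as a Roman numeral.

X = 10
XVI = 16
10 × 16 = 160

CLX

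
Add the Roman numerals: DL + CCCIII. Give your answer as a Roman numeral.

DL = 550
CCCIII = 303
550 + 303 = 853

DCCCLIII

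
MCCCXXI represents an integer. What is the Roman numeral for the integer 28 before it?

MCCCXXI = 1321
1321 - 28 = 1293

MCCXCIII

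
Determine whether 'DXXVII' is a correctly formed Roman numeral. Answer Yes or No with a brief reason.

'DXXVII': Check the rules: uses only the symbols I, V, X, L, C, D, M; no symbol is repeated more than three times in a row; V, L and D each appear at most once; no smaller symbol precedes a larger one (values never increase from left to right). Value: D (500) + X (10) + X (10) + V (5) + I (1) + I (1) = 527. So it is a valid standard Roman numeral.

Yes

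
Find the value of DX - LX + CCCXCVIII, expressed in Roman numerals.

DX = 510, LX = 60, CCCXCVIII = 398
510 - 60 = 450
450 + 398 = 848

DCCCXLVIII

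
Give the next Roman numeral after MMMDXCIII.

MMMDXCIII = 3593, so the next integer is 3593 + 1 = 3594

MMMDXCIV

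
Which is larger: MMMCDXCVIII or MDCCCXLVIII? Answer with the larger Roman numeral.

MMMCDXCVIII = 3498
MDCCCXLVIII = 1848
3498 is larger

MMMCDXCVIII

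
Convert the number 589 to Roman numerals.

Convert 589 to Roman numerals:
  589 contains 1×500 (D)
  89 contains 1×50 (L)
  39 contains 3×10 (XXX)
  9 contains 1×9 (IX)

DLXXXIX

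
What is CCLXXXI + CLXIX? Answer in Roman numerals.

CCLXXXI = 281
CLXIX = 169
281 + 169 = 450

CDL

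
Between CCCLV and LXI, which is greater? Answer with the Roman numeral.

CCCLV = 355
LXI = 61
355 is larger

CCCLV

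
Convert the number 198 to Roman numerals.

Convert 198 to Roman numerals:
  198 contains 1×100 (C)
  98 contains 1×90 (XC)
  8 contains 1×5 (V)
  3 contains 3×1 (III)

CXCVIII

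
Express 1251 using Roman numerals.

Convert 1251 to Roman numerals:
  1251 contains 1×1000 (M)
  251 contains 2×100 (CC)
  51 contains 1×50 (L)
  1 contains 1×1 (I)

MCCLI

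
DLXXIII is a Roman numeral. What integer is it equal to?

DLXXIII: D=500, L=50, X=10, X=10, I=1, I=1, I=1
500 + 50 + 10 + 10 + 1 + 1 + 1 = 573

573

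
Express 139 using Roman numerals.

Convert 139 to Roman numerals:
  139 contains 1×100 (C)
  39 contains 3×10 (XXX)
  9 contains 1×9 (IX)

CXXXIX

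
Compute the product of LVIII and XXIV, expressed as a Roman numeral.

LVIII = 58
XXIV = 24
58 × 24 = 1392

MCCCXCII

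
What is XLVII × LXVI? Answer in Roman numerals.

XLVII = 47
LXVI = 66
47 × 66 = 3102

MMMCII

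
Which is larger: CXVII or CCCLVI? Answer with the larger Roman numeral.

CXVII = 117
CCCLVI = 356
356 is larger

CCCLVI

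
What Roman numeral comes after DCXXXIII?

DCXXXIII = 633; next is 634

DCXXXIV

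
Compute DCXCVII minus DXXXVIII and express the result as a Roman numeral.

DCXCVII = 697
DXXXVIII = 538
697 - 538 = 159

CLIX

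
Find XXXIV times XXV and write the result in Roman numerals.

XXXIV = 34
XXV = 25
34 × 25 = 850

DCCCL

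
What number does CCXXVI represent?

CCXXVI: C=100, C=100, X=10, X=10, V=5, I=1
100 + 100 + 10 + 10 + 5 + 1 = 226

226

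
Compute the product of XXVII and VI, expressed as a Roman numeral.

XXVII = 27
VI = 6
27 × 6 = 162

CLXII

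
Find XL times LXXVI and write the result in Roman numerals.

XL = 40
LXXVI = 76
40 × 76 = 3040

MMMXL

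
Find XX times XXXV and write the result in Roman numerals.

XX = 20
XXXV = 35
20 × 35 = 700

DCC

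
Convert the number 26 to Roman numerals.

Convert 26 to Roman numerals:
  26 contains 2×10 (XX)
  6 contains 1×5 (V)
  1 contains 1×1 (I)

XXVI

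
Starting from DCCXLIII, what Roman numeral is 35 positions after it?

DCCXLIII = 743
743 + 35 = 778

DCCLXXVIII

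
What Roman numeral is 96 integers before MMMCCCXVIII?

MMMCCCXVIII = 3318
3318 - 96 = 3222

MMMCCXXII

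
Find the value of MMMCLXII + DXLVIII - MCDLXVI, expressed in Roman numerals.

MMMCLXII = 3162, DXLVIII = 548, MCDLXVI = 1466
3162 + 548 = 3710
3710 - 1466 = 2244

MMCCXLIV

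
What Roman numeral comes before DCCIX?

DCCIX = 709; previous is 708

DCCVIII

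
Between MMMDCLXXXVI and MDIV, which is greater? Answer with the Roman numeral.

MMMDCLXXXVI = 3686
MDIV = 1504
3686 is larger

MMMDCLXXXVI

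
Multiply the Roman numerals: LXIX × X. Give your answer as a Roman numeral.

LXIX = 69
X = 10
69 × 10 = 690

DCXC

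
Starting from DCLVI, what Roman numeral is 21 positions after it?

DCLVI = 656
656 + 21 = 677

DCLXXVII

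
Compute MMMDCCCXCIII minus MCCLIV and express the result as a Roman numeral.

MMMDCCCXCIII = 3893
MCCLIV = 1254
3893 - 1254 = 2639

MMDCXXXIX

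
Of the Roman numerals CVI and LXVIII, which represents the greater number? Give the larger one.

CVI = 106
LXVIII = 68
106 is larger

CVI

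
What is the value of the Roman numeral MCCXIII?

MCCXIII: M=1000, C=100, C=100, X=10, I=1, I=1, I=1
1000 + 100 + 100 + 10 + 1 + 1 + 1 = 1213

1213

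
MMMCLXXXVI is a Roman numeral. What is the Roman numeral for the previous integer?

MMMCLXXXVI = 3186, so the previous integer is 3186 - 1 = 3185

MMMCLXXXV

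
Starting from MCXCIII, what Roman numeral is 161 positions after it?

MCXCIII = 1193
1193 + 161 = 1354

MCCCLIV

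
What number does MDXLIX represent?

MDXLIX: M=1000, D=500, XL=40, IX=9
1000 + 500 + 40 + 9 = 1549

1549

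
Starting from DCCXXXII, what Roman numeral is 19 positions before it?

DCCXXXII = 732
732 - 19 = 713

DCCXIII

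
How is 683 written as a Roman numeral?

Convert 683 to Roman numerals:
  683 contains 1×500 (D)
  183 contains 1×100 (C)
  83 contains 1×50 (L)
  33 contains 3×10 (XXX)
  3 contains 3×1 (III)

DCLXXXIII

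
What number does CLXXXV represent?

CLXXXV: C=100, L=50, X=10, X=10, X=10, V=5
100 + 50 + 10 + 10 + 10 + 5 = 185

185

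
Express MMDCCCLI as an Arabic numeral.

MMDCCCLI: M=1000, M=1000, D=500, C=100, C=100, C=100, L=50, I=1
1000 + 1000 + 500 + 100 + 100 + 100 + 50 + 1 = 2851

2851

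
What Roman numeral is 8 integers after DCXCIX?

DCXCIX = 699
699 + 8 = 707

DCCVII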